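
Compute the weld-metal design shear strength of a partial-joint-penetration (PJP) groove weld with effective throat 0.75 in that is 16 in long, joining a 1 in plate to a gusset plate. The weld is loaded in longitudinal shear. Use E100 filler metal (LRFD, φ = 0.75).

E100XX → F_EXX = 100 ksi.
Effective throat (given) t_e = 0.75 in.
A_we = 0.75 × 16 = 12 in².
F_nw = 0.6 F_EXX = 60 ksi.
φR_n = 0.75 × 60 × 12 = 540 kip.

φR_n ≈ 540 kip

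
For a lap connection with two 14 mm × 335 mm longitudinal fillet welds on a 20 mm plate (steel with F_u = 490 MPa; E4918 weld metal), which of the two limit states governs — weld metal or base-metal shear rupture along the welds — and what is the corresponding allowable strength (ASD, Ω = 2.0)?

E49XX → F_EXX = 490 MPa.
t_e = 0.707 × 14 = 9.898 mm; L = 670 mm.
Weld metal: R_n/Ω = (1/2.0) × 0.6 × 490 × 9.898 × 670 × 10⁻³ = 974.9 kN.
Base metal (shear rupture): R_n/Ω = (1/2.0) × 0.6 × 490 × 20 × 670 × 10⁻³ = 1970 kN.
Governing: weld metal.

R_n/Ω ≈ 975 kN (weld metal governs)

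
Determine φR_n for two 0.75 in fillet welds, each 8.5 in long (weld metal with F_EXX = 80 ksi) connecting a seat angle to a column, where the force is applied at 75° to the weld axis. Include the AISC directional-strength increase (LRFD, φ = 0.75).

t_e = 0.707 × 0.75 = 0.5302 in; A_we = 0.5302 × 17 = 9.014 in².
Directional factor: 1.0 + 0.5 sin^1.5(75°) = 1.475.
F_nw = 0.6 × 80 × 1.475 = 70.78 ksi.
φR_n = 0.75 × 70.78 × 9.014 = 478.5 kip.

φR_n ≈ 479 kip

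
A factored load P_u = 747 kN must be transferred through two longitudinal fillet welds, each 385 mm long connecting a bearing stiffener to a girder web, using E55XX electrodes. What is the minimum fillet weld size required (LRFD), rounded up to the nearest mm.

E55XX → F_EXX = 550 MPa.
Total weld length L = 770 mm.
Required throat t_e = P_u / (φ × 0.6 F_EXX × L) = 747 / (0.75 × 0.6 × 550 × 770 × 10⁻³) = 3.92 mm.
Required leg w = t_e / 0.707 = 5.544 mm → use 6 mm.

w = 6 mm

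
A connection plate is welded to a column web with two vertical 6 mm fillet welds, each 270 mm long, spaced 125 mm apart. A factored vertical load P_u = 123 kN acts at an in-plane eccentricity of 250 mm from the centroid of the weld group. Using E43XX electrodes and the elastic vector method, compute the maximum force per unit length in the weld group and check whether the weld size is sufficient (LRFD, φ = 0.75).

E43XX → F_EXX = 430 MPa.
Total weld length L_w = 540 mm. Treat welds as unit-width lines.
Polar moment about centroid: J = 2[d³/12 + d(b/2)²] = 2[270³/12 + 270×62.5²] = 5390000 mm³.
Direct shear f_v = P/L_w = 123×10³ / 540 = 227.8 N/mm (vertical).
Torsion M = P·e = 123×10³ × 250 = 30750000 N·mm.
Critical point at (x, y) = (62.5, 135) from centroid. f_tx = M·y/J = 770.2 N/mm; f_ty = M·x/J = 356.6 N/mm.
Resultant f_max = √[f_tx² + (f_v + f_ty)²] = √[770.2² + (227.8 + 356.6)²] = 966.8 N/mm.
Capacity per unit length: φr_n = 0.75 × 0.6 × 430 × (0.707 × 6) = 820.8 N/mm.
966.8 > 820.8 → NOT adequate.

f_max ≈ 967 N/mm; NOT adequate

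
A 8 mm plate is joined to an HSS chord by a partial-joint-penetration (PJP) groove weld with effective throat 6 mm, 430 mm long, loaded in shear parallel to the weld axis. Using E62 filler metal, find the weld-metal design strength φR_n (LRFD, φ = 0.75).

E62XX → F_EXX = 620 MPa.
Effective throat (given) t_e = 6 mm.
A_we = 6 × 430 = 2580 mm².
F_nw = 0.6 F_EXX = 372 MPa.
φR_n = 0.75 × 372 × 2580 × 10⁻³ = 719.8 kN.

φR_n ≈ 720 kN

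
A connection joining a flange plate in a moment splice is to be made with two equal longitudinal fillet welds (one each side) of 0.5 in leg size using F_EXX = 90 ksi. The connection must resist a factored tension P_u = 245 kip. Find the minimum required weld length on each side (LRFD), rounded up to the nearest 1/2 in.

L = 9 in on each side

Throat t_e = 0.707 × 0.5 = 0.3535 in.
φr_n = 0.75 × 0.6 × 90 × 0.3535 = 14.32 kip/in.
L_req = P_u / φr_n = 245 / 14.32 = 17.11 in total.
Per side: 17.11 / 2 = 8.556 in.
Round up → use L = 9 in on each side.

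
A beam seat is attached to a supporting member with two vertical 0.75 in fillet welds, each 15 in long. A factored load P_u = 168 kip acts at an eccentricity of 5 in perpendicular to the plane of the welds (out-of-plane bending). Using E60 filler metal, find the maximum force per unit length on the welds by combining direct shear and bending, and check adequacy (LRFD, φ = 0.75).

f_max ≈ 12.5 kip/in; adequate

E60XX → F_EXX = 60 ksi.
L_w = 2 × 15 = 30 in; section modulus (unit throat) S = 2 × L²/6 = 75 in².
Direct shear f_v = P/L_w = 168/30 = 5.6 kip/in.
Moment M = P × e = 168 × 5 = 840 kip·in; bending f_b = M/S = 11.2 kip/in.
f_max = √(f_v² + f_b²) = √(5.6² + 11.2²) = 12.52 kip/in.
φr_n = 0.75 × 0.6 × 60 × (0.707 × 0.75) = 14.32 kip/in → adequate.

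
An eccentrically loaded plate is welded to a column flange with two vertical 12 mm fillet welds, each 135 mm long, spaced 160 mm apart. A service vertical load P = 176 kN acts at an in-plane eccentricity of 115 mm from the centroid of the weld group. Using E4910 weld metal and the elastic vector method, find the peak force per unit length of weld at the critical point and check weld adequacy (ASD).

E49XX → F_EXX = 490 MPa.
Total weld length L_w = 270 mm. Treat welds as unit-width lines.
Polar moment about centroid: J = 2[d³/12 + d(b/2)²] = 2[135³/12 + 135×80²] = 2138000 mm³.
Direct shear f_v = P/L_w = 176×10³ / 270 = 651.9 N/mm (vertical).
Torsion M = P·e = 176×10³ × 115 = 20240000 N·mm.
Critical point at (x, y) = (80, 67.5) from centroid. f_tx = M·y/J = 639 N/mm; f_ty = M·x/J = 757.3 N/mm.
Resultant f_max = √[f_tx² + (f_v + f_ty)²] = √[639² + (651.9 + 757.3)²] = 1547 N/mm.
Capacity per unit length: r_n/Ω = (1/2.0) × 0.6 × 490 × (0.707 × 12) = 1247 N/mm.
1547 > 1247 → NOT adequate.

f_max ≈ 1550 N/mm; NOT adequate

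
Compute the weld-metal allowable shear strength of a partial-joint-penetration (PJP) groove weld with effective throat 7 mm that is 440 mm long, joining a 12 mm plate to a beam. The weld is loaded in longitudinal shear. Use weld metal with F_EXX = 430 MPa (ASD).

R_n/Ω ≈ 397 kN

Effective throat (given) t_e = 7 mm.
A_we = 7 × 440 = 3080 mm².
F_nw = 0.6 F_EXX = 258 MPa.
R_n/Ω = (258 × 3080) / 2.0 × 10⁻³ = 397.3 kN.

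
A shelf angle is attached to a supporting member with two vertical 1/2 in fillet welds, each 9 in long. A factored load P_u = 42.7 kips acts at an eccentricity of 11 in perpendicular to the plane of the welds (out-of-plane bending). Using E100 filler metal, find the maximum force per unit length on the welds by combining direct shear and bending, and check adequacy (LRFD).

f_max ≈ 17.6 kip/in; NOT adequate

E100XX → F_EXX = 100 ksi.
L_w = 2 × 9 = 18 in; section modulus (unit throat) S = 2 × L²/6 = 27 in².
Direct shear f_v = P/L_w = 42.7/18 = 2.372 kip/in.
Moment M = P × e = 42.7 × 11 = 469.7 kip·in; bending f_b = M/S = 17.4 kip/in.
f_max = √(f_v² + f_b²) = √(2.372² + 17.4²) = 17.56 kip/in.
φr_n = 0.75 × 0.6 × 100 × (0.707 × 0.5) = 15.91 kip/in → NOT adequate.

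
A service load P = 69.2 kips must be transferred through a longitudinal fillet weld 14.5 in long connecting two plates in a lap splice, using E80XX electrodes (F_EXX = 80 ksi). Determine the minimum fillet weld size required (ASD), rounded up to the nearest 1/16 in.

w = 5/16 in

Total weld length L = 14.5 in.
Required throat t_e = P × Ω / (0.6 F_EXX × L) = 69.2 × 2.0 / (0.6 × 80 × 14.5) = 0.1989 in.
Required leg w = t_e / 0.707 = 0.2813 in → use 5/16 in.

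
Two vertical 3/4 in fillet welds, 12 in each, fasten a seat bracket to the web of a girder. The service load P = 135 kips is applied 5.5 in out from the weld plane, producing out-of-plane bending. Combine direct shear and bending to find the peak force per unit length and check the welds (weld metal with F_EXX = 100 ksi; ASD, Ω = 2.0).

L_w = 2 × 12 = 24 in; section modulus (unit throat) S = 2 × L²/6 = 48 in².
Direct shear f_v = P/L_w = 135/24 = 5.625 kip/in.
Moment M = P × e = 135 × 5.5 = 742.5 kip·in; bending f_b = M/S = 15.47 kip/in.
f_max = √(f_v² + f_b²) = √(5.625² + 15.47²) = 16.46 kip/in.
r_n/Ω = (1/2.0) × 0.6 × 100 × (0.707 × 0.75) = 15.91 kip/in → NOT adequate.

f_max ≈ 16.5 kip/in; NOT adequate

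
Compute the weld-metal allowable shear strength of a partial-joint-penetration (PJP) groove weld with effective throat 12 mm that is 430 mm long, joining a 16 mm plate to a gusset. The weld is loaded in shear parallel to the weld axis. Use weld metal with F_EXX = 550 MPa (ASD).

R_n/Ω ≈ 851 kN

Effective throat (given) t_e = 12 mm.
A_we = 12 × 430 = 5160 mm².
F_nw = 0.6 F_EXX = 330 MPa.
R_n/Ω = (330 × 5160) / 2.0 × 10⁻³ = 851.4 kN.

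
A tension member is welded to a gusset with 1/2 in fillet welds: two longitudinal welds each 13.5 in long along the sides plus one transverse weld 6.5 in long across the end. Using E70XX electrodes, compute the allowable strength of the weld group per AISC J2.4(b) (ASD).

R_n/Ω ≈ 249 kips

E70XX → F_EXX = 70 ksi.
t_e = 0.707 × 0.5 = 0.3535 in.
R_nwl = 0.6 × 70 × 0.3535 × 27 = 400.9 kips (longitudinal, 2 welds).
R_nwt = 0.6 × 70 × 0.3535 × 6.5 = 96.51 kips (transverse, base value).
(i) R_nwl + R_nwt = 497.4 kips; (ii) 0.85 R_nwl + 1.5 R_nwt = 485.5 kips.
R_n = max = 497.4 kips [governs: (i)]; R_n/Ω = 248.7 kips.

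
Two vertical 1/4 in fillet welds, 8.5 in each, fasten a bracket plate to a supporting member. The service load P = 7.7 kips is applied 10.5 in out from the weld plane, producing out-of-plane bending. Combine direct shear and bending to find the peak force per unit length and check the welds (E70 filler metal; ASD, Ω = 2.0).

E70XX → F_EXX = 70 ksi.
L_w = 2 × 8.5 = 17 in; section modulus (unit throat) S = 2 × L²/6 = 24.08 in².
Direct shear f_v = P/L_w = 7.7/17 = 0.4529 kip/in.
Moment M = P × e = 7.7 × 10.5 = 80.85 kip·in; bending f_b = M/S = 3.357 kip/in.
f_max = √(f_v² + f_b²) = √(0.4529² + 3.357²) = 3.388 kip/in.
r_n/Ω = (1/2.0) × 0.6 × 70 × (0.707 × 0.25) = 3.712 kip/in → adequate.

f_max ≈ 3.39 kip/in; adequate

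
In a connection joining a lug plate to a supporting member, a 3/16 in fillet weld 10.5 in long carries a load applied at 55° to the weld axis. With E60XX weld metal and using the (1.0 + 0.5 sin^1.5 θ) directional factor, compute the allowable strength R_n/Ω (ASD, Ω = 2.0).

E60XX → F_EXX = 60 ksi.
t_e = 0.707 × 0.1875 = 0.1326 in; A_we = 0.1326 × 10.5 = 1.392 in².
Directional factor: 1.0 + 0.5 sin^1.5(55°) = 1.371.
F_nw = 0.6 × 60 × 1.371 = 49.35 ksi.
R_n/Ω = (49.35 × 1.392) / 2.0 = 34.34 kips.

R_n/Ω ≈ 34.3 kips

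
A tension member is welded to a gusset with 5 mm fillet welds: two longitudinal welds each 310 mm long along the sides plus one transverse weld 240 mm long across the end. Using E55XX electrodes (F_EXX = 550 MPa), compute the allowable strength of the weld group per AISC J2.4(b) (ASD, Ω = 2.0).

R_n/Ω ≈ 517 kN

t_e = 0.707 × 5 = 3.535 mm.
R_nwl = 0.6 × 550 × 3.535 × 620 × 10⁻³ = 723.3 kN (longitudinal, 2 welds).
R_nwt = 0.6 × 550 × 3.535 × 240 × 10⁻³ = 280 kN (transverse, base value).
(i) R_nwl + R_nwt = 1003 kN; (ii) 0.85 R_nwl + 1.5 R_nwt = 1035 kN.
R_n = max = 1035 kN [governs: (ii)]; R_n/Ω = 517.4 kN.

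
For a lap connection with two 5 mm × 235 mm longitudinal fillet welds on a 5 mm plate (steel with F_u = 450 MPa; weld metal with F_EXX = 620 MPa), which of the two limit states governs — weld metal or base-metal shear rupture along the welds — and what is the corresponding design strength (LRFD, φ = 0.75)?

φR_n ≈ 464 kN (weld metal governs)

t_e = 0.707 × 5 = 3.535 mm; L = 470 mm.
Weld metal: φR_n = 0.75 × 0.6 × 620 × 3.535 × 470 × 10⁻³ = 463.5 kN.
Base metal (shear rupture): φR_n = 0.75 × 0.6 × 450 × 5 × 470 × 10⁻³ = 475.9 kN.
Governing: weld metal.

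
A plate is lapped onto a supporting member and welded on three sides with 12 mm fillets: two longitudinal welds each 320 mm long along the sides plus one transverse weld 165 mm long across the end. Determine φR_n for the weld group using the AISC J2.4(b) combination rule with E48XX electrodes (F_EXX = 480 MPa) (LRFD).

φR_n ≈ 1480 kN

t_e = 0.707 × 12 = 8.484 mm.
R_nwl = 0.6 × 480 × 8.484 × 640 × 10⁻³ = 1564 kN (longitudinal, 2 welds).
R_nwt = 0.6 × 480 × 8.484 × 165 × 10⁻³ = 403.2 kN (transverse, base value).
(i) R_nwl + R_nwt = 1967 kN; (ii) 0.85 R_nwl + 1.5 R_nwt = 1934 kN.
R_n = max = 1967 kN [governs: (i)]; φR_n = 1475 kN.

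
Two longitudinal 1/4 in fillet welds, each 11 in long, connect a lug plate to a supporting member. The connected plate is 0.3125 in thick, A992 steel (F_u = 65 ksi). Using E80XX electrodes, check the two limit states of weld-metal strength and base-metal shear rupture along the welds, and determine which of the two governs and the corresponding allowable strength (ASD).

E80XX → F_EXX = 80 ksi.
t_e = 0.707 × 0.25 = 0.1767 in; L = 22 in.
Weld metal: R_n/Ω = (1/2.0) × 0.6 × 80 × 0.1767 × 22 = 93.32 kips.
Base metal (shear rupture): R_n/Ω = (1/2.0) × 0.6 × 65 × 0.3125 × 22 = 134.1 kips.
Governing: weld metal.

R_n/Ω ≈ 93.3 kips (weld metal governs)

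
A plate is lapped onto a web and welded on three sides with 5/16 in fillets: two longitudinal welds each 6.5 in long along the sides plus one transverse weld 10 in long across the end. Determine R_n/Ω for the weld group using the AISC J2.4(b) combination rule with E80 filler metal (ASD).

R_n/Ω ≈ 138 kips

E80XX → F_EXX = 80 ksi.
t_e = 0.707 × 0.3125 = 0.2209 in.
R_nwl = 0.6 × 80 × 0.2209 × 13 = 137.9 kips (longitudinal, 2 welds).
R_nwt = 0.6 × 80 × 0.2209 × 10 = 106 kips (transverse, base value).
(i) R_nwl + R_nwt = 243.9 kips; (ii) 0.85 R_nwl + 1.5 R_nwt = 276.3 kips.
R_n = max = 276.3 kips [governs: (ii)]; R_n/Ω = 138.1 kips.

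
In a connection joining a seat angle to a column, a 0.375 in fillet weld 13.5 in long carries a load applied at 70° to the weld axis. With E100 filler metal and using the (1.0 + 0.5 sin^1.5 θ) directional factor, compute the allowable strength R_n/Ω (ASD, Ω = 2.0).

E100XX → F_EXX = 100 ksi.
t_e = 0.707 × 0.375 = 0.2651 in; A_we = 0.2651 × 13.5 = 3.579 in².
Directional factor: 1.0 + 0.5 sin^1.5(70°) = 1.455.
F_nw = 0.6 × 100 × 1.455 = 87.33 ksi.
R_n/Ω = (87.33 × 3.579) / 2.0 = 156.3 kip.

R_n/Ω ≈ 156 kip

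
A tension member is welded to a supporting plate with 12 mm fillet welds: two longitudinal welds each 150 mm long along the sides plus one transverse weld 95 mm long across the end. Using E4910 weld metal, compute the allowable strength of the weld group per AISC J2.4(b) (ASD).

E49XX → F_EXX = 490 MPa.
t_e = 0.707 × 12 = 8.484 mm.
R_nwl = 0.6 × 490 × 8.484 × 300 × 10⁻³ = 748.3 kN (longitudinal, 2 welds).
R_nwt = 0.6 × 490 × 8.484 × 95 × 10⁻³ = 237 kN (transverse, base value).
(i) R_nwl + R_nwt = 985.2 kN; (ii) 0.85 R_nwl + 1.5 R_nwt = 991.5 kN.
R_n = max = 991.5 kN [governs: (ii)]; R_n/Ω = 495.7 kN.

R_n/Ω ≈ 496 kN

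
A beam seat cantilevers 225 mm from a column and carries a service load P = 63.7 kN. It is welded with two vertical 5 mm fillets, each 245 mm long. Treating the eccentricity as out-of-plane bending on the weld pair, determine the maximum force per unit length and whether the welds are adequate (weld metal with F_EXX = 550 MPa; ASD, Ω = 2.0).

L_w = 2 × 245 = 490 mm; section modulus (unit throat) S = 2 × L²/6 = 20010 mm².
Direct shear f_v = P/L_w = 63.7×10³/490 = 130 N/mm.
Moment M = P × e = 63.7×10³ × 225 = 14332000 N·mm; bending f_b = M/S = 716.3 N/mm.
f_max = √(f_v² + f_b²) = √(130² + 716.3²) = 728 N/mm.
r_n/Ω = (1/2.0) × 0.6 × 550 × (0.707 × 5) = 583.3 N/mm → NOT adequate.

f_max ≈ 728 N/mm; NOT adequate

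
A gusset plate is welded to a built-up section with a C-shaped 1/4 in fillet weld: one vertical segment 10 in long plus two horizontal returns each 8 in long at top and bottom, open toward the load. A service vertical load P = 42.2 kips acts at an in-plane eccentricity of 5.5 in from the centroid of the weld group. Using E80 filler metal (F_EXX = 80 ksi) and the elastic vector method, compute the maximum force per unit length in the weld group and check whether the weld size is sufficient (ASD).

f_max ≈ 3.95 kip/in; adequate

Total weld length L_w = 26 in. Treat welds as unit-width lines.
Centroid: x̄ = 2×8×4 / 26 = 2.462 in from the vertical weld.
Polar moment about centroid: J = I_x + I_y = [10³/12 + 2×8×5²] + [10×2.462² + 2(8³/12 + 8×1.538²)] = 667.1 in³.
Direct shear f_v = P/L_w = 42.2 / 26 = 1.623 kip/in (vertical).
Torsion M = P·e = 42.2 × 5.5 = 232.1 kip·in.
Critical point at (x, y) = (5.538, 5) from centroid. f_tx = M·y/J = 1.74 kip/in; f_ty = M·x/J = 1.927 kip/in.
Resultant f_max = √[f_tx² + (f_v + f_ty)²] = √[1.74² + (1.623 + 1.927)²] = 3.953 kip/in.
Capacity per unit length: r_n/Ω = (1/2.0) × 0.6 × 80 × (0.707 × 0.25) = 4.242 kip/in.
3.953 ≤ 4.242 → adequate.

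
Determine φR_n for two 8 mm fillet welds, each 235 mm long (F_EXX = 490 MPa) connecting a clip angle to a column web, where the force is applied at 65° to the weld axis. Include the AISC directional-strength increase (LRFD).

t_e = 0.707 × 8 = 5.656 mm; A_we = 5.656 × 470 = 2658 mm².
Directional factor: 1.0 + 0.5 sin^1.5(65°) = 1.431.
F_nw = 0.6 × 490 × 1.431 = 420.8 MPa.
φR_n = 0.75 × 420.8 × 2658 × 10⁻³ = 839 kN.

φR_n ≈ 839 kN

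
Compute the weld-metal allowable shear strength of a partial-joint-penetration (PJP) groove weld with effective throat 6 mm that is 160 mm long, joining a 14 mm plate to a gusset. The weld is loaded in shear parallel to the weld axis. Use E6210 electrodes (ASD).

E62XX → F_EXX = 620 MPa.
Effective throat (given) t_e = 6 mm.
A_we = 6 × 160 = 960 mm².
F_nw = 0.6 F_EXX = 372 MPa.
R_n/Ω = (372 × 960) / 2.0 × 10⁻³ = 178.6 kN.

R_n/Ω ≈ 179 kN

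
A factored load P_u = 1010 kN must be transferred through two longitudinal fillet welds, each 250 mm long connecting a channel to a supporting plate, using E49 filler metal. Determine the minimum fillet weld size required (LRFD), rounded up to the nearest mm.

E49XX → F_EXX = 490 MPa.
Total weld length L = 500 mm.
Required throat t_e = P_u / (φ × 0.6 F_EXX × L) = 1010 / (0.75 × 0.6 × 490 × 500 × 10⁻³) = 9.161 mm.
Required leg w = t_e / 0.707 = 12.96 mm → use 13 mm.

w = 13 mm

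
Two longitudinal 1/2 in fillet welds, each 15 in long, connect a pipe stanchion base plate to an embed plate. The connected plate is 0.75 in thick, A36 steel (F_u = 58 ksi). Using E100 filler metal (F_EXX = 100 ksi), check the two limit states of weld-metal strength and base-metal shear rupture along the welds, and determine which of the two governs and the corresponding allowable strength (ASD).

t_e = 0.707 × 0.5 = 0.3535 in; L = 30 in.
Weld metal: R_n/Ω = (1/2.0) × 0.6 × 100 × 0.3535 × 30 = 318.1 kip.
Base metal (shear rupture): R_n/Ω = (1/2.0) × 0.6 × 58 × 0.75 × 30 = 391.5 kip.
Governing: weld metal.

R_n/Ω ≈ 318 kip (weld metal governs)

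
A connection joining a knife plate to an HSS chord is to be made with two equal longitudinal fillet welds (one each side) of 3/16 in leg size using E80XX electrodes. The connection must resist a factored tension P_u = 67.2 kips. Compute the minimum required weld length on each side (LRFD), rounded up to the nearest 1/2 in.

L = 7.5 in on each side

E80XX → F_EXX = 80 ksi.
Throat t_e = 0.707 × 0.1875 = 0.1326 in.
φr_n = 0.75 × 0.6 × 80 × 0.1326 = 4.772 kips/in.
L_req = P_u / φr_n = 67.2 / 4.772 = 14.08 in total.
Per side: 14.08 / 2 = 7.041 in.
Round up → use L = 7.5 in on each side.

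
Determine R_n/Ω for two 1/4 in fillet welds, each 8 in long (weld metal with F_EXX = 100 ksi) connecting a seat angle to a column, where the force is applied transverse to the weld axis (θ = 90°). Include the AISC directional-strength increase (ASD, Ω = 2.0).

R_n/Ω ≈ 127 kip

t_e = 0.707 × 0.25 = 0.1767 in; A_we = 0.1767 × 16 = 2.828 in².
Directional factor: 1.0 + 0.5 sin^1.5(90°) = 1.5.
F_nw = 0.6 × 100 × 1.5 = 90 ksi.
R_n/Ω = (90 × 2.828) / 2.0 = 127.3 kip.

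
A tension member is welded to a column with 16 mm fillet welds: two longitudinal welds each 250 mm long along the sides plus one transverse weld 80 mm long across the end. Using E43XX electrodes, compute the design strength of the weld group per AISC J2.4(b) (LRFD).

E43XX → F_EXX = 430 MPa.
t_e = 0.707 × 16 = 11.31 mm.
R_nwl = 0.6 × 430 × 11.31 × 500 × 10⁻³ = 1459 kN (longitudinal, 2 welds).
R_nwt = 0.6 × 430 × 11.31 × 80 × 10⁻³ = 233.5 kN (transverse, base value).
(i) R_nwl + R_nwt = 1693 kN; (ii) 0.85 R_nwl + 1.5 R_nwt = 1591 kN.
R_n = max = 1693 kN [governs: (i)]; φR_n = 1270 kN.

φR_n ≈ 1270 kN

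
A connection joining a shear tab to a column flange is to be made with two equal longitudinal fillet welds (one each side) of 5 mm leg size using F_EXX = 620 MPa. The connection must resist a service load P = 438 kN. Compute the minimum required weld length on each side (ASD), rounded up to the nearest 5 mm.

Throat t_e = 0.707 × 5 = 3.535 mm.
r_n/Ω = (0.6 × 620 × 3.535) / 2.0 = 657.5 N/mm = 0.6575 kN/mm.
L_req = P / (r_n/Ω) = 438 / 0.6575 = 666.1 mm total.
Per side: 666.1 / 2 = 333.1 mm.
Round up → use L = 335 mm on each side.

L = 335 mm on each side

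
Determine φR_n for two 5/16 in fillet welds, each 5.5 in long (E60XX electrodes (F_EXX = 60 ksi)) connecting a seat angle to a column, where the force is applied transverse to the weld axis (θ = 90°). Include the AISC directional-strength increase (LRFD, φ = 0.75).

φR_n ≈ 98.4 kip

t_e = 0.707 × 0.3125 = 0.2209 in; A_we = 0.2209 × 11 = 2.43 in².
Directional factor: 1.0 + 0.5 sin^1.5(90°) = 1.5.
F_nw = 0.6 × 60 × 1.5 = 54 ksi.
φR_n = 0.75 × 54 × 2.43 = 98.43 kip.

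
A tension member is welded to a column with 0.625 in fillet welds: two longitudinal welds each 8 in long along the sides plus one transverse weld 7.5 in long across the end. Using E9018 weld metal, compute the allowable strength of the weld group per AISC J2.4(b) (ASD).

E90XX → F_EXX = 90 ksi.
t_e = 0.707 × 0.625 = 0.4419 in.
R_nwl = 0.6 × 90 × 0.4419 × 16 = 381.8 kip (longitudinal, 2 welds).
R_nwt = 0.6 × 90 × 0.4419 × 7.5 = 179 kip (transverse, base value).
(i) R_nwl + R_nwt = 560.7 kip; (ii) 0.85 R_nwl + 1.5 R_nwt = 593 kip.
R_n = max = 593 kip [governs: (ii)]; R_n/Ω = 296.5 kip.

R_n/Ω ≈ 296 kip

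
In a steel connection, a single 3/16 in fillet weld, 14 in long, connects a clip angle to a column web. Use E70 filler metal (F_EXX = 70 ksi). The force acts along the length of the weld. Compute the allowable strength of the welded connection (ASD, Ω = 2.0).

R_n/Ω ≈ 39 kips

Effective throat t_e = 0.707 × 0.1875 = 0.1326 in.
Total length L = 14 in; A_we = 0.1326 × 14 = 1.856 in².
F_nw = 0.6 F_EXX = 0.6 × 70 = 42 ksi.
R_n = 42 × 1.856 = 77.95 kips; R_n/Ω = 77.95/2.0 = 38.97 kips.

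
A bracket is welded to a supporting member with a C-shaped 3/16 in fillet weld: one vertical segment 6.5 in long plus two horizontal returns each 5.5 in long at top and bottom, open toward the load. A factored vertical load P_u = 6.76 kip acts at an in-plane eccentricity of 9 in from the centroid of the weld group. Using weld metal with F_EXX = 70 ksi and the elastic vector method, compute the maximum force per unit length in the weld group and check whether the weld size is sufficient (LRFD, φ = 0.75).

Total weld length L_w = 17.5 in. Treat welds as unit-width lines.
Centroid: x̄ = 2×5.5×2.75 / 17.5 = 1.729 in from the vertical weld.
Polar moment about centroid: J = I_x + I_y = [6.5³/12 + 2×5.5×3.25²] + [6.5×1.729² + 2(5.5³/12 + 5.5×1.021²)] = 197.7 in³.
Direct shear f_v = P/L_w = 6.76 / 17.5 = 0.3863 kip/in (vertical).
Torsion M = P·e = 6.76 × 9 = 60.84 kip·in.
Critical point at (x, y) = (3.771, 3.25) from centroid. f_tx = M·y/J = 1 kip/in; f_ty = M·x/J = 1.161 kip/in.
Resultant f_max = √[f_tx² + (f_v + f_ty)²] = √[1² + (0.3863 + 1.161)²] = 1.842 kip/in.
Capacity per unit length: φr_n = 0.75 × 0.6 × 70 × (0.707 × 0.1875) = 4.176 kip/in.
1.842 ≤ 4.176 → adequate.

f_max ≈ 1.84 kip/in; adequate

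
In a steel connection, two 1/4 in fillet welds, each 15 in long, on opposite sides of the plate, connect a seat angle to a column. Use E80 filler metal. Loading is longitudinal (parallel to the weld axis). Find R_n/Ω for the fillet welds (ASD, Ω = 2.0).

E80XX → F_EXX = 80 ksi.
Effective throat t_e = 0.707 × 0.25 = 0.1767 in.
Total length L = 30 in; A_we = 0.1767 × 30 = 5.302 in².
F_nw = 0.6 F_EXX = 0.6 × 80 = 48 ksi.
R_n = 48 × 5.302 = 254.5 kips; R_n/Ω = 254.5/2.0 = 127.3 kips.

R_n/Ω ≈ 127 kips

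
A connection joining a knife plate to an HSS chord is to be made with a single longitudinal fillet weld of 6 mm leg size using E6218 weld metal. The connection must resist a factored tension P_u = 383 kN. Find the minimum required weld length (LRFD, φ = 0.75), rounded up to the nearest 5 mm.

L = 325 mm

E62XX → F_EXX = 620 MPa.
Throat t_e = 0.707 × 6 = 4.242 mm.
φr_n = 0.75 × 0.6 × 620 × 4.242 × 10⁻³ = 1.184 kN/mm.
L_req = P_u / φr_n = 383 / 1.184 = 323.6 mm total.
Round up → use L = 325 mm.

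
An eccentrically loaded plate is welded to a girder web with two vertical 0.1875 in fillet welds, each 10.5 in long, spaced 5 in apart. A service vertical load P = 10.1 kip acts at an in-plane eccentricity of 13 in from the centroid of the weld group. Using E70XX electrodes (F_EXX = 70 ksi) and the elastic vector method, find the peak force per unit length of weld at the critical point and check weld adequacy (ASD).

Total weld length L_w = 21 in. Treat welds as unit-width lines.
Polar moment about centroid: J = 2[d³/12 + d(b/2)²] = 2[10.5³/12 + 10.5×2.5²] = 324.2 in³.
Direct shear f_v = P/L_w = 10.1 / 21 = 0.481 kip/in (vertical).
Torsion M = P·e = 10.1 × 13 = 131.3 kip·in.
Critical point at (x, y) = (2.5, 5.25) from centroid. f_tx = M·y/J = 2.126 kip/in; f_ty = M·x/J = 1.013 kip/in.
Resultant f_max = √[f_tx² + (f_v + f_ty)²] = √[2.126² + (0.481 + 1.013)²] = 2.598 kip/in.
Capacity per unit length: r_n/Ω = (1/2.0) × 0.6 × 70 × (0.707 × 0.1875) = 2.784 kip/in.
2.598 ≤ 2.784 → adequate.

f_max ≈ 2.6 kip/in; adequate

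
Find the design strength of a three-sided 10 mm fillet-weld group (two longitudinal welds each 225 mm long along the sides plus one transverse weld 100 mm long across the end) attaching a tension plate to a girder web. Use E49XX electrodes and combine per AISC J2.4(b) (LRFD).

φR_n ≈ 857 kN

E49XX → F_EXX = 490 MPa.
t_e = 0.707 × 10 = 7.07 mm.
R_nwl = 0.6 × 490 × 7.07 × 450 × 10⁻³ = 935.4 kN (longitudinal, 2 welds).
R_nwt = 0.6 × 490 × 7.07 × 100 × 10⁻³ = 207.9 kN (transverse, base value).
(i) R_nwl + R_nwt = 1143 kN; (ii) 0.85 R_nwl + 1.5 R_nwt = 1107 kN.
R_n = max = 1143 kN [governs: (i)]; φR_n = 857.4 kN.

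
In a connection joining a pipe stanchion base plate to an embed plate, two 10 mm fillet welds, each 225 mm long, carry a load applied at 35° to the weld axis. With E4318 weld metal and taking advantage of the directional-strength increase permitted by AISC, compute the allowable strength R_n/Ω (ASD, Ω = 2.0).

E43XX → F_EXX = 430 MPa.
t_e = 0.707 × 10 = 7.07 mm; A_we = 7.07 × 450 = 3181 mm².
Directional factor: 1.0 + 0.5 sin^1.5(35°) = 1.217.
F_nw = 0.6 × 430 × 1.217 = 314 MPa.
R_n/Ω = (314 × 3181) / 2.0 × 10⁻³ = 499.6 kN.

R_n/Ω ≈ 500 kN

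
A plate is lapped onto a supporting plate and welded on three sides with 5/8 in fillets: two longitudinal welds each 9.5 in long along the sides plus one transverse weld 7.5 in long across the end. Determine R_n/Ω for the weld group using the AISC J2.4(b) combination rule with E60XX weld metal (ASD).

E60XX → F_EXX = 60 ksi.
t_e = 0.707 × 0.625 = 0.4419 in.
R_nwl = 0.6 × 60 × 0.4419 × 19 = 302.2 kips (longitudinal, 2 welds).
R_nwt = 0.6 × 60 × 0.4419 × 7.5 = 119.3 kips (transverse, base value).
(i) R_nwl + R_nwt = 421.5 kips; (ii) 0.85 R_nwl + 1.5 R_nwt = 435.9 kips.
R_n = max = 435.9 kips [governs: (ii)]; R_n/Ω = 217.9 kips.

R_n/Ω ≈ 218 kips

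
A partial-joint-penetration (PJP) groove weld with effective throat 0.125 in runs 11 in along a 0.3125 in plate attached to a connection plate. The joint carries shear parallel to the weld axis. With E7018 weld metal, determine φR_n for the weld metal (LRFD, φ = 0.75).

φR_n ≈ 43.3 kip

E70XX → F_EXX = 70 ksi.
Effective throat (given) t_e = 0.125 in.
A_we = 0.125 × 11 = 1.375 in².
F_nw = 0.6 F_EXX = 42 ksi.
φR_n = 0.75 × 42 × 1.375 = 43.31 kip.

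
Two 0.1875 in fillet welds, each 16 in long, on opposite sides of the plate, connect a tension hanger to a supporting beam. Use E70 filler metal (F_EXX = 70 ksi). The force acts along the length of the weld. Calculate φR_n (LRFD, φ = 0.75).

φR_n ≈ 134 kips

Effective throat t_e = 0.707 × 0.1875 = 0.1326 in.
Total length L = 32 in; A_we = 0.1326 × 32 = 4.242 in².
F_nw = 0.6 F_EXX = 0.6 × 70 = 42 ksi.
φR_n = 0.75 × 42 × 4.242 = 133.6 kips.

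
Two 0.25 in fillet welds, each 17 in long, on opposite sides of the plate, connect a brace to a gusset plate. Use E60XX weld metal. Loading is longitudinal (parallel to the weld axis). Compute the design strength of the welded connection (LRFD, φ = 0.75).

E60XX → F_EXX = 60 ksi.
Effective throat t_e = 0.707 × 0.25 = 0.1767 in.
Total length L = 34 in; A_we = 0.1767 × 34 = 6.01 in².
F_nw = 0.6 F_EXX = 0.6 × 60 = 36 ksi.
φR_n = 0.75 × 36 × 6.01 = 162.3 kip.

φR_n ≈ 162 kip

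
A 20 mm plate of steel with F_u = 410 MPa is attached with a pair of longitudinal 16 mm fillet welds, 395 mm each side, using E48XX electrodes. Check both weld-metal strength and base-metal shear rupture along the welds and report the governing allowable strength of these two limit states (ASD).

E48XX → F_EXX = 480 MPa.
t_e = 0.707 × 16 = 11.31 mm; L = 790 mm.
Weld metal: R_n/Ω = (1/2.0) × 0.6 × 480 × 11.31 × 790 × 10⁻³ = 1287 kN.
Base metal (shear rupture): R_n/Ω = (1/2.0) × 0.6 × 410 × 20 × 790 × 10⁻³ = 1943 kN.
Governing: weld metal.

R_n/Ω ≈ 1290 kN (weld metal governs)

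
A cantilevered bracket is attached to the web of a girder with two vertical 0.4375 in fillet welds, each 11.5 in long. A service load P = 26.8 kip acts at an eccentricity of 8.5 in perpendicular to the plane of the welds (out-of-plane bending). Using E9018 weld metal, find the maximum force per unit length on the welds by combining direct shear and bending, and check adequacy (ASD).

f_max ≈ 5.3 kip/in; adequate

E90XX → F_EXX = 90 ksi.
L_w = 2 × 11.5 = 23 in; section modulus (unit throat) S = 2 × L²/6 = 44.08 in².
Direct shear f_v = P/L_w = 26.8/23 = 1.165 kip/in.
Moment M = P × e = 26.8 × 8.5 = 227.8 kip·in; bending f_b = M/S = 5.167 kip/in.
f_max = √(f_v² + f_b²) = √(1.165² + 5.167²) = 5.297 kip/in.
r_n/Ω = (1/2.0) × 0.6 × 90 × (0.707 × 0.4375) = 8.351 kip/in → adequate.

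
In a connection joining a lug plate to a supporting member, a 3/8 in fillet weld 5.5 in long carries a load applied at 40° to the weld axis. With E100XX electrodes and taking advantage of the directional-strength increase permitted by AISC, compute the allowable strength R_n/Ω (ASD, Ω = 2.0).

E100XX → F_EXX = 100 ksi.
t_e = 0.707 × 0.375 = 0.2651 in; A_we = 0.2651 × 5.5 = 1.458 in².
Directional factor: 1.0 + 0.5 sin^1.5(40°) = 1.258.
F_nw = 0.6 × 100 × 1.258 = 75.46 ksi.
R_n/Ω = (75.46 × 1.458) / 2.0 = 55.02 kip.

R_n/Ω ≈ 55 kip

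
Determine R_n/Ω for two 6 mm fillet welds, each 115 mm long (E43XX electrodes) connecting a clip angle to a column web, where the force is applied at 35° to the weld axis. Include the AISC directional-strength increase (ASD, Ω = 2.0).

E43XX → F_EXX = 430 MPa.
t_e = 0.707 × 6 = 4.242 mm; A_we = 4.242 × 230 = 975.7 mm².
Directional factor: 1.0 + 0.5 sin^1.5(35°) = 1.217.
F_nw = 0.6 × 430 × 1.217 = 314 MPa.
R_n/Ω = (314 × 975.7) / 2.0 × 10⁻³ = 153.2 kN.

R_n/Ω ≈ 153 kN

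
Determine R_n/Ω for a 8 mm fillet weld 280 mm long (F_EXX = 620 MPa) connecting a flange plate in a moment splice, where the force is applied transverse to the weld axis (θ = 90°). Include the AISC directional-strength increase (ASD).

t_e = 0.707 × 8 = 5.656 mm; A_we = 5.656 × 280 = 1584 mm².
Directional factor: 1.0 + 0.5 sin^1.5(90°) = 1.5.
F_nw = 0.6 × 620 × 1.5 = 558 MPa.
R_n/Ω = (558 × 1584) / 2.0 × 10⁻³ = 441.8 kN.

R_n/Ω ≈ 442 kN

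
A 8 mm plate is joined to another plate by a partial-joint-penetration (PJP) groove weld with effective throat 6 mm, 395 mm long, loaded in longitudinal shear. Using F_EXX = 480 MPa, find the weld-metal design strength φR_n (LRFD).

φR_n ≈ 512 kN

Effective throat (given) t_e = 6 mm.
A_we = 6 × 395 = 2370 mm².
F_nw = 0.6 F_EXX = 288 MPa.
φR_n = 0.75 × 288 × 2370 × 10⁻³ = 511.9 kN.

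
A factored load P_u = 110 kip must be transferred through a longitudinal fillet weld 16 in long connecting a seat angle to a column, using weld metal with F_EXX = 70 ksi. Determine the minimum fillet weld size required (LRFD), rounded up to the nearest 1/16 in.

Total weld length L = 16 in.
Required throat t_e = P_u / (φ × 0.6 F_EXX × L) = 110 / (0.75 × 0.6 × 70 × 16) = 0.2183 in.
Required leg w = t_e / 0.707 = 0.3087 in → use 5/16 in.

w = 5/16 in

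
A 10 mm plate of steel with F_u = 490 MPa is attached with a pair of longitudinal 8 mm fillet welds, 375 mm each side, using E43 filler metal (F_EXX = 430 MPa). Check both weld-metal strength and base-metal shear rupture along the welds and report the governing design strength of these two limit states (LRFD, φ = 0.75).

φR_n ≈ 821 kN (weld metal governs)

t_e = 0.707 × 8 = 5.656 mm; L = 750 mm.
Weld metal: φR_n = 0.75 × 0.6 × 430 × 5.656 × 750 × 10⁻³ = 820.8 kN.
Base metal (shear rupture): φR_n = 0.75 × 0.6 × 490 × 10 × 750 × 10⁻³ = 1654 kN.
Governing: weld metal.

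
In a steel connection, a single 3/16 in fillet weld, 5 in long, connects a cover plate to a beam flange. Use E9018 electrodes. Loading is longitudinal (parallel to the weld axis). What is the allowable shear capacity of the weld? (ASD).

E90XX → F_EXX = 90 ksi.
Effective throat t_e = 0.707 × 0.1875 = 0.1326 in.
Total length L = 5 in; A_we = 0.1326 × 5 = 0.6628 in².
F_nw = 0.6 F_EXX = 0.6 × 90 = 54 ksi.
R_n = 54 × 0.6628 = 35.79 kips; R_n/Ω = 35.79/2.0 = 17.9 kips.

R_n/Ω ≈ 17.9 kips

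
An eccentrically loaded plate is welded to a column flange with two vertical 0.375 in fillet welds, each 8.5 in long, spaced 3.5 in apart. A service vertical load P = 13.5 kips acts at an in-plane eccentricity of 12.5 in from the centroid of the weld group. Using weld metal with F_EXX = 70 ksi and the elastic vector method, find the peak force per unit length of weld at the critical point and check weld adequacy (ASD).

f_max ≈ 5.38 kip/in; adequate

Total weld length L_w = 17 in. Treat welds as unit-width lines.
Polar moment about centroid: J = 2[d³/12 + d(b/2)²] = 2[8.5³/12 + 8.5×1.75²] = 154.4 in³.
Direct shear f_v = P/L_w = 13.5 / 17 = 0.7941 kip/in (vertical).
Torsion M = P·e = 13.5 × 12.5 = 168.75 kip·in.
Critical point at (x, y) = (1.75, 4.25) from centroid. f_tx = M·y/J = 4.644 kip/in; f_ty = M·x/J = 1.912 kip/in.
Resultant f_max = √[f_tx² + (f_v + f_ty)²] = √[4.644² + (0.7941 + 1.912)²] = 5.376 kip/in.
Capacity per unit length: r_n/Ω = (1/2.0) × 0.6 × 70 × (0.707 × 0.375) = 5.568 kip/in.
5.376 ≤ 5.568 → adequate.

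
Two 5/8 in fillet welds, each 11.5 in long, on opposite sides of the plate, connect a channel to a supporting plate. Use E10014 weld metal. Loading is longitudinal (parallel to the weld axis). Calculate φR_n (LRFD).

φR_n ≈ 457 kips

E100XX → F_EXX = 100 ksi.
Effective throat t_e = 0.707 × 0.625 = 0.4419 in.
Total length L = 23 in; A_we = 0.4419 × 23 = 10.16 in².
F_nw = 0.6 F_EXX = 0.6 × 100 = 60 ksi.
φR_n = 0.75 × 60 × 10.16 = 457.3 kips.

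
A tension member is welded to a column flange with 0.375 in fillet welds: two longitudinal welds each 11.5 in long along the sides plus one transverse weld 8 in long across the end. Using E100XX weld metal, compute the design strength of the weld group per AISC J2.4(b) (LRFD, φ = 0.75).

E100XX → F_EXX = 100 ksi.
t_e = 0.707 × 0.375 = 0.2651 in.
R_nwl = 0.6 × 100 × 0.2651 × 23 = 365.9 kip (longitudinal, 2 welds).
R_nwt = 0.6 × 100 × 0.2651 × 8 = 127.3 kip (transverse, base value).
(i) R_nwl + R_nwt = 493.1 kip; (ii) 0.85 R_nwl + 1.5 R_nwt = 501.9 kip.
R_n = max = 501.9 kip [governs: (ii)]; φR_n = 376.4 kip.

φR_n ≈ 376 kip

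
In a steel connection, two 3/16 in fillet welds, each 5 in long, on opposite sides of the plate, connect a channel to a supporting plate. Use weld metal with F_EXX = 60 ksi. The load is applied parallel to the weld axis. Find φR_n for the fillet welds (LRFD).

φR_n ≈ 35.8 kip

Effective throat t_e = 0.707 × 0.1875 = 0.1326 in.
Total length L = 10 in; A_we = 0.1326 × 10 = 1.326 in².
F_nw = 0.6 F_EXX = 0.6 × 60 = 36 ksi.
φR_n = 0.75 × 36 × 1.326 = 35.79 kip.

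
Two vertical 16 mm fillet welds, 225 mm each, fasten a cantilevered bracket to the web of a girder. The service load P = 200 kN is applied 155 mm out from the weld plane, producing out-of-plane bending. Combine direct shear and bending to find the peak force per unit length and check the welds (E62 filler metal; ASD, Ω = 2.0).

f_max ≈ 1890 N/mm; adequate

E62XX → F_EXX = 620 MPa.
L_w = 2 × 225 = 450 mm; section modulus (unit throat) S = 2 × L²/6 = 16880 mm².
Direct shear f_v = P/L_w = 200×10³/450 = 444.4 N/mm.
Moment M = P × e = 200×10³ × 155 = 31000000 N·mm; bending f_b = M/S = 1837 N/mm.
f_max = √(f_v² + f_b²) = √(444.4² + 1837²) = 1890 N/mm.
r_n/Ω = (1/2.0) × 0.6 × 620 × (0.707 × 16) = 2104 N/mm → adequate.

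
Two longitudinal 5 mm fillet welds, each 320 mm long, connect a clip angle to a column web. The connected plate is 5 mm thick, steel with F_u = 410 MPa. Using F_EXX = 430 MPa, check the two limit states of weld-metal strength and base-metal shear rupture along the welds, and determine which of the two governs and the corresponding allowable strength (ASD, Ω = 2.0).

R_n/Ω ≈ 292 kN (weld metal governs)

t_e = 0.707 × 5 = 3.535 mm; L = 640 mm.
Weld metal: R_n/Ω = (1/2.0) × 0.6 × 430 × 3.535 × 640 × 10⁻³ = 291.8 kN.
Base metal (shear rupture): R_n/Ω = (1/2.0) × 0.6 × 410 × 5 × 640 × 10⁻³ = 393.6 kN.
Governing: weld metal.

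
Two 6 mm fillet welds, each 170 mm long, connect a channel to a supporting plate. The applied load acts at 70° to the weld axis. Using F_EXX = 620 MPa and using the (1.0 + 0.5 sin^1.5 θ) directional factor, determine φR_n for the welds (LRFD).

φR_n ≈ 586 kN

t_e = 0.707 × 6 = 4.242 mm; A_we = 4.242 × 340 = 1442 mm².
Directional factor: 1.0 + 0.5 sin^1.5(70°) = 1.455.
F_nw = 0.6 × 620 × 1.455 = 541.4 MPa.
φR_n = 0.75 × 541.4 × 1442 × 10⁻³ = 585.7 kN.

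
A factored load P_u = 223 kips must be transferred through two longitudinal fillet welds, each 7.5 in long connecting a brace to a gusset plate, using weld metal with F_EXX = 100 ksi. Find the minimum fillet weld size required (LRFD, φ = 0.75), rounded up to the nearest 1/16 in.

w = 1/2 in

Total weld length L = 15 in.
Required throat t_e = P_u / (φ × 0.6 F_EXX × L) = 223 / (0.75 × 0.6 × 100 × 15) = 0.3304 in.
Required leg w = t_e / 0.707 = 0.4673 in → use 1/2 in.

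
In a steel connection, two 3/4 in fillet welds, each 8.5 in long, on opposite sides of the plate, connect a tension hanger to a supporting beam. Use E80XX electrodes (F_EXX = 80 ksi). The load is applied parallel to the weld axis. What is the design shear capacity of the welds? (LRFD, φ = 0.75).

Effective throat t_e = 0.707 × 0.75 = 0.5302 in.
Total length L = 17 in; A_we = 0.5302 × 17 = 9.014 in².
F_nw = 0.6 F_EXX = 0.6 × 80 = 48 ksi.
φR_n = 0.75 × 48 × 9.014 = 324.5 kips.

φR_n ≈ 325 kips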